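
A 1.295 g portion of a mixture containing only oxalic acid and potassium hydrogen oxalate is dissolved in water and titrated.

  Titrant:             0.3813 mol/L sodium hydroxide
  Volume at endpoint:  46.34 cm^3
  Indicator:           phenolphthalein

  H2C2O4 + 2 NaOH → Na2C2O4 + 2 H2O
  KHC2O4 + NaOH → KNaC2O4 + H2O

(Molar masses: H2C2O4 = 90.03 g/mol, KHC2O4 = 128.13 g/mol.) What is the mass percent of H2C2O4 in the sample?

40.53 %

n(NaOH) = 0.04634 × 0.3813 = 0.01767 mol
Let x = n(H2C2O4), y = n(KHC2O4).
Titrant: 2x + 1y = 0.01767;  mass: 90.03x + 128.13y = 1.295
Solving, x = 5.829 × 10^-3 mol, y = 6.011 × 10^-3 mol
mass of H2C2O4 = 5.829 × 10^-3 × 90.03 = 0.5248 g
% H2C2O4 = 0.5248 / 1.295 × 100 = 40.53 %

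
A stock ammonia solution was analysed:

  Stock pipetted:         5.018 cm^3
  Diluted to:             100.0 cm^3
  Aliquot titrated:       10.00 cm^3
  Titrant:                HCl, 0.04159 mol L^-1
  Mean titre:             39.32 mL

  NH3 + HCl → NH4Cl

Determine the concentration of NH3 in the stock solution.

n(HCl) = 0.03932 × 0.04159 = 1.635 × 10^-3 mol
n(NH3) in the aliquot = 1.635 × 10^-3 mol (1:1 ratio)
[NH3]_dilute = 1.635 × 10^-3 / 0.01000 = 0.1635 mol/L
Dilution factor = 100.0 / 5.018 = 19.93
[NH3]_stock = 0.1635 × 19.93 = 3.259 mol/L

3.259 mol/L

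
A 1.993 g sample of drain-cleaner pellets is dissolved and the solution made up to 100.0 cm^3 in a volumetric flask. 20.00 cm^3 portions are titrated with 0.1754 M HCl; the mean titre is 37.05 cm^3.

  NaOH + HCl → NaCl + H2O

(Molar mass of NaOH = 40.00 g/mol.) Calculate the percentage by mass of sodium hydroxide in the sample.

65.21 %

n(HCl) per titration = 0.03705 × 0.1754 = 6.499 × 10^-3 mol
n(NaOH) in each aliquot = 6.499 × 10^-3 mol (1:1 ratio)
n(NaOH) in the whole flask = 6.499 × 10^-3 × 100.0/20.00 = 0.03249 mol
mass of NaOH = 0.03249 × 40.00 = 1.300 g
% NaOH = 1.300 / 1.993 × 100 = 65.21 %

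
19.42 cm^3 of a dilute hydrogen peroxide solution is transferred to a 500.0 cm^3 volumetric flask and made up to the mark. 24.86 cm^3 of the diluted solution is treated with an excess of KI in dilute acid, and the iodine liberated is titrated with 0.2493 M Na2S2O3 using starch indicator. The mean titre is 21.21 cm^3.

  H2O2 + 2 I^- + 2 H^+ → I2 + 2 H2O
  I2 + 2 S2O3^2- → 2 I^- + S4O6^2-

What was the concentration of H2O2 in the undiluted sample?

n(S2O3^2-) = 0.02121 × 0.2493 = 5.288 × 10^-3 mol
n(I2) = n(S2O3^2-)/2 = 2.644 × 10^-3 mol
n(H2O2) in the aliquot = 2.644 × 10^-3 mol (1:1 ratio)
[H2O2]_dilute = 2.644 × 10^-3 / 0.02486 = 0.1063 mol/L
[H2O2]_original = 0.1063 × 500.0/19.42 = 2.738 mol/L

2.738 M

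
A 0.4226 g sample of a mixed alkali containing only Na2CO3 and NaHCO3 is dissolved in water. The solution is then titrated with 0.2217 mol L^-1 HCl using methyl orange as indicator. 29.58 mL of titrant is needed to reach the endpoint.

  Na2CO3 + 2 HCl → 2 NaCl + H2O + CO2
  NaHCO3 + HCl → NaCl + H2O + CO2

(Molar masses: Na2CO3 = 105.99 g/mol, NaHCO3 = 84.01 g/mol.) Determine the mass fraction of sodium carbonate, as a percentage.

n(HCl) = 0.02958 × 0.2217 = 6.558 × 10^-3 mol
Let x = n(Na2CO3), y = n(NaHCO3).
Titrant: 2x + 1y = 6.558 × 10^-3;  mass: 105.99x + 84.01y = 0.4226
Solving, x = 2.069 × 10^-3 mol, y = 2.420 × 10^-3 mol
mass of Na2CO3 = 2.069 × 10^-3 × 105.99 = 0.2193 g
% Na2CO3 = 0.2193 / 0.4226 × 100 = 51.89 %

51.89 %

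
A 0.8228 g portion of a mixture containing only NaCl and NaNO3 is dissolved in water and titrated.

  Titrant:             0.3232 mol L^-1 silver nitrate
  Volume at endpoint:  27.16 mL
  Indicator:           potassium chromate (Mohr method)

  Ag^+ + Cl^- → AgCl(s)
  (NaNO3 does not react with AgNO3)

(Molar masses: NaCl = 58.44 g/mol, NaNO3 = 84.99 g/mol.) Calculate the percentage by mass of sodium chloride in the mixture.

n(AgNO3) = 0.02716 × 0.3232 = 8.778 × 10^-3 mol
Let x = n(NaCl), y = n(NaNO3).
Titrant: 1x = 8.778 × 10^-3;  mass: 58.44x + 84.99y = 0.8228
Solving, x = 8.778 × 10^-3 mol, y = 3.645 × 10^-3 mol
mass of NaCl = 8.778 × 10^-3 × 58.44 = 0.5130 g
% NaCl = 0.5130 / 0.8228 × 100 = 62.35 %

62.35 %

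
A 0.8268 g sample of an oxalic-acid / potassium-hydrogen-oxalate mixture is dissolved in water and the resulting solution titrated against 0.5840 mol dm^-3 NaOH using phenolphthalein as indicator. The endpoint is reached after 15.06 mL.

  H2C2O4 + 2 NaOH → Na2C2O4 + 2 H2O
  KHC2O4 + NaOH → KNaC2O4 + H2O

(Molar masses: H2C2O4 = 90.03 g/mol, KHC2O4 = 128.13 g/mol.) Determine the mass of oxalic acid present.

n(NaOH) = 0.01506 × 0.5840 = 8.795 × 10^-3 mol
Let x = n(H2C2O4), y = n(KHC2O4).
Titrant: 2x + 1y = 8.795 × 10^-3;  mass: 90.03x + 128.13y = 0.8268
Solving, x = 1.805 × 10^-3 mol, y = 5.184 × 10^-3 mol
mass of H2C2O4 = 1.805 × 10^-3 × 90.03 = 0.1625 g

0.1625 g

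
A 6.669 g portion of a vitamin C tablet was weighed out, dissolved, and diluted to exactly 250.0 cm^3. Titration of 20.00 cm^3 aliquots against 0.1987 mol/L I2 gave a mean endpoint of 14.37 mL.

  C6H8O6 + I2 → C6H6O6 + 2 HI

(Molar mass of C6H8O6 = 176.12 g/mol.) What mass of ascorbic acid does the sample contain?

6.286 g

n(I2) per titration = 0.01437 × 0.1987 = 2.855 × 10^-3 mol
n(C6H8O6) in each aliquot = 2.855 × 10^-3 mol (1:1 ratio)
n(C6H8O6) in the whole flask = 2.855 × 10^-3 × 250.0/20.00 = 0.03569 mol
mass of C6H8O6 = 0.03569 × 176.12 = 6.286 g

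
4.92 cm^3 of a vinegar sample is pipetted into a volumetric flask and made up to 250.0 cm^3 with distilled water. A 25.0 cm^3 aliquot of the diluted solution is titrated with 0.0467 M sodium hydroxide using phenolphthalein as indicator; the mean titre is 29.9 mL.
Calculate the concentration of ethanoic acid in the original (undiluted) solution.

CH3COOH + NaOH → CH3COONa + H2O
n(NaOH) = 0.0299 × 0.0467 = 1.40 × 10^-3 mol
n(CH3COOH) in the aliquot = 1.40 × 10^-3 mol (1:1 ratio)
[CH3COOH]_dilute = 1.40 × 10^-3 / 0.0250 = 0.0559 mol/L
Dilution factor = 250.0 / 4.92 = 50.81
[CH3COOH]_stock = 0.0559 × 50.81 = 2.84 mol/L

2.84 M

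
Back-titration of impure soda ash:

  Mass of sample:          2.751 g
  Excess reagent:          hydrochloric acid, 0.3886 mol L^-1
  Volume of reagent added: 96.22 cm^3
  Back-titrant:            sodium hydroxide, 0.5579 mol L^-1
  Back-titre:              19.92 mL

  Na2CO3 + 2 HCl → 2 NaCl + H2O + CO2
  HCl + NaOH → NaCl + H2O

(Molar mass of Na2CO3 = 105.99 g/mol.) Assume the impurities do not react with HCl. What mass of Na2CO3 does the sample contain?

n(HCl) added = 0.09622 × 0.3886 = 0.03739 mol
n(NaOH) used in back-titration = 0.01992 × 0.5579 = 0.01111 mol
n(HCl) left over = 0.01111 mol (1:1 ratio)
n(HCl) consumed by analyte = 0.03739 − 0.01111 = 0.02628 mol
From the 1:2 ratio, n(Na2CO3) = 1/2 × 0.02628 = 0.01314 mol
mass of Na2CO3 = 0.01314 × 105.99 = 1.393 g

1.393 g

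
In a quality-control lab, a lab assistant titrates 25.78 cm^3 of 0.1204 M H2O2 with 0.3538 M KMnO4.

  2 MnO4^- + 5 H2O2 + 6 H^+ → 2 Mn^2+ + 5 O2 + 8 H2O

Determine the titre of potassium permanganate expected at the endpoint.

n(H2O2) = 0.02578 L × 0.1204 mol/L = 3.104 × 10^-3 mol
From the 2:5 stoichiometry, n(KMnO4) = 2/5 × 3.104 × 10^-3 = 1.242 × 10^-3 mol
V(KMnO4) = 1.242 × 10^-3 mol / 0.3538 mol/L = 0.003509 L = 3.509 mL

3.509 mL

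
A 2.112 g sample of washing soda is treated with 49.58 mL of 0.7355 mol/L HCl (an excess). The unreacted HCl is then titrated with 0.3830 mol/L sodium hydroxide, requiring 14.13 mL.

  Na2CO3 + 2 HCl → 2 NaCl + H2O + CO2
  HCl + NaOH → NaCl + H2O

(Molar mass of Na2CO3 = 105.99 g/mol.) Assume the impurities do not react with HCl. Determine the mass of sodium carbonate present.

1.646 g

n(HCl) added = 0.04958 × 0.7355 = 0.03647 mol
n(NaOH) used in back-titration = 0.01413 × 0.3830 = 5.412 × 10^-3 mol
n(HCl) left over = 5.412 × 10^-3 mol (1:1 ratio)
n(HCl) consumed by analyte = 0.03647 − 5.412 × 10^-3 = 0.03105 mol
From the 1:2 ratio, n(Na2CO3) = 1/2 × 0.03105 = 0.01553 mol
mass of Na2CO3 = 0.01553 × 105.99 = 1.646 g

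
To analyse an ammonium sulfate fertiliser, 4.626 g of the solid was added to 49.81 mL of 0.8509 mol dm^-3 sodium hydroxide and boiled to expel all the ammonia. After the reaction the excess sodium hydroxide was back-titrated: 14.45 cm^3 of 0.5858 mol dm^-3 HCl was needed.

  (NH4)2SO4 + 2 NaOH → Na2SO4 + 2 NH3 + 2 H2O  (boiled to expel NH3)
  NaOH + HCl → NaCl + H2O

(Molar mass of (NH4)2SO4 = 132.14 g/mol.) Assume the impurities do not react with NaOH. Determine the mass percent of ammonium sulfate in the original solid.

n(NaOH) added = 0.04981 × 0.8509 = 0.04238 mol
n(HCl) used in back-titration = 0.01445 × 0.5858 = 8.465 × 10^-3 mol
n(NaOH) left over = 8.465 × 10^-3 mol (1:1 ratio)
n(NaOH) consumed by analyte = 0.04238 − 8.465 × 10^-3 = 0.03392 mol
From the 1:2 ratio, n((NH4)2SO4) = 1/2 × 0.03392 = 0.01696 mol
mass of (NH4)2SO4 = 0.01696 × 132.14 = 2.241 g
% (NH4)2SO4 = 2.241 / 4.626 × 100 = 48.44 %

48.44 %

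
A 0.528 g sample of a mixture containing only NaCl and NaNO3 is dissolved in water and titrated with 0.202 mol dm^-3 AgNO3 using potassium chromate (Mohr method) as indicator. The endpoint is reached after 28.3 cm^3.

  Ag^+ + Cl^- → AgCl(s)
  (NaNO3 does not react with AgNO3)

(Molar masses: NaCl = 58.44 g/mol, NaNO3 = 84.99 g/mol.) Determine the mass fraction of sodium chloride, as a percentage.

n(AgNO3) = 0.0283 × 0.202 = 5.72 × 10^-3 mol
Let x = n(NaCl), y = n(NaNO3).
Titrant: 1x = 5.72 × 10^-3;  mass: 58.44x + 84.99y = 0.528
Solving, x = 5.72 × 10^-3 mol, y = 2.28 × 10^-3 mol
mass of NaCl = 5.72 × 10^-3 × 58.44 = 0.334 g
% NaCl = 0.334 / 0.528 × 100 = 63.3 %

63.3 %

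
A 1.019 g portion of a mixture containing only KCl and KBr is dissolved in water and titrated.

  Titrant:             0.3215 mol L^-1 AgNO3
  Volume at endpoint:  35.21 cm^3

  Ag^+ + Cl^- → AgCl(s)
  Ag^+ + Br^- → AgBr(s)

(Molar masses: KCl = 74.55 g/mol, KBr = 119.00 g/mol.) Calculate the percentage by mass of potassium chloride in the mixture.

54.00 %

n(AgNO3) = 0.03521 × 0.3215 = 0.01132 mol
Let x = n(KCl), y = n(KBr).
Titrant: 1x + 1y = 0.01132;  mass: 74.55x + 119.00y = 1.019
Solving, x = 7.381 × 10^-3 mol, y = 3.939 × 10^-3 mol
mass of KCl = 7.381 × 10^-3 × 74.55 = 0.5502 g
% KCl = 0.5502 / 1.019 × 100 = 54.00 %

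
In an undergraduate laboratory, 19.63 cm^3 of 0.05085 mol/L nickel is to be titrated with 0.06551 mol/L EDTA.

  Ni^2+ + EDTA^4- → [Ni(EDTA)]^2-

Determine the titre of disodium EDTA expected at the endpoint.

n(Ni2+) = 0.01963 L × 0.05085 mol/L = 9.982 × 10^-4 mol
n(EDTA) = 9.982 × 10^-4 mol (1:1 stoichiometry)
V(EDTA) = 9.982 × 10^-4 mol / 0.06551 mol/L = 0.01524 L = 15.24 mL

15.24 mL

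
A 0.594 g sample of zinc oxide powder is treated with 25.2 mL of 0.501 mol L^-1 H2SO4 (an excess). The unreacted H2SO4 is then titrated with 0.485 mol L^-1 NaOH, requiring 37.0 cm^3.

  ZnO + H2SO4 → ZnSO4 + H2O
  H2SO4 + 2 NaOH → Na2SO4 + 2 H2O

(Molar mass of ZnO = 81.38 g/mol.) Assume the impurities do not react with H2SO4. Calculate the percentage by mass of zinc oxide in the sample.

n(H2SO4) added = 0.0252 × 0.501 = 0.0126 mol
n(NaOH) used in back-titration = 0.0370 × 0.485 = 0.0179 mol
From the 1:2 ratio, n(H2SO4) left over = 1/2 × 0.0179 = 8.97 × 10^-3 mol
n(H2SO4) consumed by analyte = 0.0126 − 8.97 × 10^-3 = 3.65 × 10^-3 mol
n(ZnO) = 3.65 × 10^-3 mol (1:1 ratio)
mass of ZnO = 3.65 × 10^-3 × 81.38 = 0.297 g
% ZnO = 0.297 / 0.594 × 100 = 50.0 %

50.0 %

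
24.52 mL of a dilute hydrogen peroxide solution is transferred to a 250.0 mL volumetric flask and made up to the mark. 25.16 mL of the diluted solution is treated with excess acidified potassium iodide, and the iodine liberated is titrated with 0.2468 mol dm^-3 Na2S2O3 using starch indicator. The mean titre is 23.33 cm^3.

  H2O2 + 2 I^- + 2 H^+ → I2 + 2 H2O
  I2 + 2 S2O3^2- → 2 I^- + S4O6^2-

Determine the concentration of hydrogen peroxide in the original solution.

1.167 mol/L

n(S2O3^2-) = 0.02333 × 0.2468 = 5.758 × 10^-3 mol
n(I2) = n(S2O3^2-)/2 = 2.879 × 10^-3 mol
n(H2O2) in the aliquot = 2.879 × 10^-3 mol (1:1 ratio)
[H2O2]_dilute = 2.879 × 10^-3 / 0.02516 = 0.1144 mol/L
[H2O2]_original = 0.1144 × 250.0/24.52 = 1.167 mol/L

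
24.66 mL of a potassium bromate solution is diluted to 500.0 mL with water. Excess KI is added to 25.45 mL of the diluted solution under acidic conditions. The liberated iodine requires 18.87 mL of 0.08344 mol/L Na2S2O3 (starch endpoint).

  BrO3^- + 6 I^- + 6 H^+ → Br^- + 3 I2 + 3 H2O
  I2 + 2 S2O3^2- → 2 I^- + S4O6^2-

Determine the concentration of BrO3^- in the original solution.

n(S2O3^2-) = 0.01887 × 0.08344 = 1.575 × 10^-3 mol
n(I2) = n(S2O3^2-)/2 = 7.873 × 10^-4 mol
From the 1:3 ratio, n(BrO3^-) in the aliquot = 1/3 × 7.873 × 10^-4 = 2.624 × 10^-4 mol
[BrO3^-]_dilute = 2.624 × 10^-4 / 0.02545 = 0.01031 mol/L
[BrO3^-]_original = 0.01031 × 500.0/24.66 = 0.2091 mol/L

0.2091 mol/L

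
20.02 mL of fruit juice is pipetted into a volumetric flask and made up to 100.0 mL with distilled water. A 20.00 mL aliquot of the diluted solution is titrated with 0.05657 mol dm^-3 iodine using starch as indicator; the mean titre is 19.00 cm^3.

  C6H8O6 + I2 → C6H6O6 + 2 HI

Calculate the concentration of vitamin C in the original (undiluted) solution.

0.2684 mol/L

n(I2) = 0.01900 × 0.05657 = 1.075 × 10^-3 mol
n(C6H8O6) in the aliquot = 1.075 × 10^-3 mol (1:1 ratio)
[C6H8O6]_dilute = 1.075 × 10^-3 / 0.02000 = 0.05374 mol/L
Dilution factor = 100.0 / 20.02 = 4.995
[C6H8O6]_stock = 0.05374 × 4.995 = 0.2684 mol/L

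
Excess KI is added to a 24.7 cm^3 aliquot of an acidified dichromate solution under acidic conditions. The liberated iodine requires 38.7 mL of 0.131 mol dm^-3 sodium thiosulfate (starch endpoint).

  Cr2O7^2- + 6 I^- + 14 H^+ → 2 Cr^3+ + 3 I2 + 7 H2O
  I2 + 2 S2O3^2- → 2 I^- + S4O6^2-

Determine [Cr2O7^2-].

0.0342 mol/L

n(S2O3^2-) = 0.0387 × 0.131 = 5.07 × 10^-3 mol
n(I2) = n(S2O3^2-)/2 = 2.53 × 10^-3 mol
From the 1:3 ratio, n(Cr2O7^2-) in the aliquot = 1/3 × 2.53 × 10^-3 = 8.45 × 10^-4 mol
[Cr2O7^2-] = 8.45 × 10^-4 / 0.0247 = 0.0342 mol/L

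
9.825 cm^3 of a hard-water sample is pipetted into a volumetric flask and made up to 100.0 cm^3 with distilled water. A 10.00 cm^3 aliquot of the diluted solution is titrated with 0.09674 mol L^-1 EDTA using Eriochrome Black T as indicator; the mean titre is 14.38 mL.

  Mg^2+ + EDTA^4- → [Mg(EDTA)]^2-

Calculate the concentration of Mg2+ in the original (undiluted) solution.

1.416 mol/L

n(EDTA) = 0.01438 × 0.09674 = 1.391 × 10^-3 mol
n(Mg2+) in the aliquot = 1.391 × 10^-3 mol (1:1 ratio)
[Mg2+]_dilute = 1.391 × 10^-3 / 0.01000 = 0.1391 mol/L
Dilution factor = 100.0 / 9.825 = 10.18
[Mg2+]_stock = 0.1391 × 10.18 = 1.416 mol/L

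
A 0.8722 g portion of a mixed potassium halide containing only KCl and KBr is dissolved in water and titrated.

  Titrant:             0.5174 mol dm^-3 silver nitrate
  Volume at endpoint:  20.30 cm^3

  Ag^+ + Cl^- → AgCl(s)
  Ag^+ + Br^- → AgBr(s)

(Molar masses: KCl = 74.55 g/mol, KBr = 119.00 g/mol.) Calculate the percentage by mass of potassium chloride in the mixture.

72.63 %

n(AgNO3) = 0.02030 × 0.5174 = 0.01050 mol
Let x = n(KCl), y = n(KBr).
Titrant: 1x + 1y = 0.01050;  mass: 74.55x + 119.00y = 0.8722
Solving, x = 8.497 × 10^-3 mol, y = 2.006 × 10^-3 mol
mass of KCl = 8.497 × 10^-3 × 74.55 = 0.6334 g
% KCl = 0.6334 / 0.8722 × 100 = 72.63 %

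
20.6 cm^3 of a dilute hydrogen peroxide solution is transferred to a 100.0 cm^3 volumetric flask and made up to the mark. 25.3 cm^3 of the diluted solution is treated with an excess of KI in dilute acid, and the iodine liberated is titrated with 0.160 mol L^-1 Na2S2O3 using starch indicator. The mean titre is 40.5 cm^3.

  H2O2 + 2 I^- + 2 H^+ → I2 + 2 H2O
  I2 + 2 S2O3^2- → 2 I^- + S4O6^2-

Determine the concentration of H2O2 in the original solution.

0.622 mol/L

n(S2O3^2-) = 0.0405 × 0.160 = 6.48 × 10^-3 mol
n(I2) = n(S2O3^2-)/2 = 3.24 × 10^-3 mol
n(H2O2) in the aliquot = 3.24 × 10^-3 mol (1:1 ratio)
[H2O2]_dilute = 3.24 × 10^-3 / 0.0253 = 0.128 mol/L
[H2O2]_original = 0.128 × 100.0/20.6 = 0.622 mol/L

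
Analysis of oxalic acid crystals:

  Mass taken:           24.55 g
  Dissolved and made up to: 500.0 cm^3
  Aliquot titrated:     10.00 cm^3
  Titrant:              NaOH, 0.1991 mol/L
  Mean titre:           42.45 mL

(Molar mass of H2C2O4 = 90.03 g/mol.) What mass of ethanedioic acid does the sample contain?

19.02 g

H2C2O4 + 2 NaOH → Na2C2O4 + 2 H2O
n(NaOH) per titration = 0.04245 × 0.1991 = 8.452 × 10^-3 mol
From the 1:2 ratio, n(H2C2O4) in each aliquot = 1/2 × 8.452 × 10^-3 = 4.226 × 10^-3 mol
n(H2C2O4) in the whole flask = 4.226 × 10^-3 × 500.0/10.00 = 0.2113 mol
mass of H2C2O4 = 0.2113 × 90.03 = 19.02 g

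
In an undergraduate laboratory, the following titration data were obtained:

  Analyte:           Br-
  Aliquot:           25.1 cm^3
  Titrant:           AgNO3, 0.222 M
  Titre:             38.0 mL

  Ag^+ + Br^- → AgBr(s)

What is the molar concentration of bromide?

n(AgNO3) = 0.0380 L × 0.222 mol/L = 8.44 × 10^-3 mol
n(Br-) = 8.44 × 10^-3 mol (1:1 mole ratio)
[Br-] = 8.44 × 10^-3 mol / 0.0251 L = 0.336 mol/L

0.336 M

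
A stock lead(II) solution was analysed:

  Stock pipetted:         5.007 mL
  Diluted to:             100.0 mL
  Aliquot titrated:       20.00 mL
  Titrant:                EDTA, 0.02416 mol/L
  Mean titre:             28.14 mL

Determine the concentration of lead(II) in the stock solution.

0.6789 mol/L

Pb^2+ + EDTA^4- → [Pb(EDTA)]^2-
n(EDTA) = 0.02814 × 0.02416 = 6.799 × 10^-4 mol
n(Pb2+) in the aliquot = 6.799 × 10^-4 mol (1:1 ratio)
[Pb2+]_dilute = 6.799 × 10^-4 / 0.02000 = 0.03399 mol/L
Dilution factor = 100.0 / 5.007 = 19.97
[Pb2+]_stock = 0.03399 × 19.97 = 0.6789 mol/L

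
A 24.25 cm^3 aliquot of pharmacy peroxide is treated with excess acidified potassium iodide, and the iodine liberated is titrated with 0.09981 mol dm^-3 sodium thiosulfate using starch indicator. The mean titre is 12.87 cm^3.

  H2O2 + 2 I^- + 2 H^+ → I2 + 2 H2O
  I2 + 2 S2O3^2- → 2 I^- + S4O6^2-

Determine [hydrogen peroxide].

n(S2O3^2-) = 0.01287 × 0.09981 = 1.285 × 10^-3 mol
n(I2) = n(S2O3^2-)/2 = 6.423 × 10^-4 mol
n(H2O2) in the aliquot = 6.423 × 10^-4 mol (1:1 ratio)
[H2O2] = 6.423 × 10^-4 / 0.02425 = 0.02649 mol/L

0.02649 mol/L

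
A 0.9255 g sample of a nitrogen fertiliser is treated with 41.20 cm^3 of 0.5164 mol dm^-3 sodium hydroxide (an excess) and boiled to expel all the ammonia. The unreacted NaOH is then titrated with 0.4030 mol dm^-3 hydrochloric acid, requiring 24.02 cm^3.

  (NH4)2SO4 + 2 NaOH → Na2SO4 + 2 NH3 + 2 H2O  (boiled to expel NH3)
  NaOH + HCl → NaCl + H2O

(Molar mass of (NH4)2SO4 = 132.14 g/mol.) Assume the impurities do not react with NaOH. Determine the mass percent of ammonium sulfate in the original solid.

82.78 %

n(NaOH) added = 0.04120 × 0.5164 = 0.02128 mol
n(HCl) used in back-titration = 0.02402 × 0.4030 = 9.680 × 10^-3 mol
n(NaOH) left over = 9.680 × 10^-3 mol (1:1 ratio)
n(NaOH) consumed by analyte = 0.02128 − 9.680 × 10^-3 = 0.01160 mol
From the 1:2 ratio, n((NH4)2SO4) = 1/2 × 0.01160 = 5.798 × 10^-3 mol
mass of (NH4)2SO4 = 5.798 × 10^-3 × 132.14 = 0.7661 g
% (NH4)2SO4 = 0.7661 / 0.9255 × 100 = 82.78 %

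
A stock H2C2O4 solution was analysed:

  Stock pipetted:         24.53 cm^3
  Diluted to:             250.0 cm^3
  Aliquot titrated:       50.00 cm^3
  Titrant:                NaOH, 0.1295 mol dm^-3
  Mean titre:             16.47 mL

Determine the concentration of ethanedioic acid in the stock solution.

0.2174 mol/L

H2C2O4 + 2 NaOH → Na2C2O4 + 2 H2O
n(NaOH) = 0.01647 × 0.1295 = 2.133 × 10^-3 mol
From the 1:2 ratio, n(H2C2O4) in the aliquot = 1/2 × 2.133 × 10^-3 = 1.066 × 10^-3 mol
[H2C2O4]_dilute = 1.066 × 10^-3 / 0.05000 = 0.02133 mol/L
Dilution factor = 250.0 / 24.53 = 10.19
[H2C2O4]_stock = 0.02133 × 10.19 = 0.2174 mol/L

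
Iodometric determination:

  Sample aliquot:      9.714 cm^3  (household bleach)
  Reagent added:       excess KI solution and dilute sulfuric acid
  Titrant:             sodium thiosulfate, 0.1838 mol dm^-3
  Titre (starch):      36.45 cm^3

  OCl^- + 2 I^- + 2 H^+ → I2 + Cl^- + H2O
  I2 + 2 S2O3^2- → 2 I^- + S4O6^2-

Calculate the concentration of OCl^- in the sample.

0.3448 mol/L

n(S2O3^2-) = 0.03645 × 0.1838 = 6.700 × 10^-3 mol
n(I2) = n(S2O3^2-)/2 = 3.350 × 10^-3 mol
n(OCl^-) in the aliquot = 3.350 × 10^-3 mol (1:1 ratio)
[OCl^-] = 3.350 × 10^-3 / 0.009714 = 0.3448 mol/L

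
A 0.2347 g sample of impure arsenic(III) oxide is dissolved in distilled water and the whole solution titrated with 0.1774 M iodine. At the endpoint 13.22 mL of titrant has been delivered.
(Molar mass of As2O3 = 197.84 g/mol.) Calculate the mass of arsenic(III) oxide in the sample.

As2O3 + 2 I2 + 2 H2O → As2O5 + 4 HI
n(I2) = 0.01322 L × 0.1774 mol/L = 2.345 × 10^-3 mol
From the 1:2 ratio, n(As2O3) = 1/2 × 2.345 × 10^-3 = 1.173 × 10^-3 mol
mass of As2O3 = 1.173 × 10^-3 × 197.84 g/mol = 0.2320 g

0.2320 g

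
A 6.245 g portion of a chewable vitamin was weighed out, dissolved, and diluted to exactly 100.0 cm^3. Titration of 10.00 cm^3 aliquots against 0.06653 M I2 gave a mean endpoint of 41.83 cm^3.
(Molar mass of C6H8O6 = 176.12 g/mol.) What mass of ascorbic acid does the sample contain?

4.901 g

C6H8O6 + I2 → C6H6O6 + 2 HI
n(I2) per titration = 0.04183 × 0.06653 = 2.783 × 10^-3 mol
n(C6H8O6) in each aliquot = 2.783 × 10^-3 mol (1:1 ratio)
n(C6H8O6) in the whole flask = 2.783 × 10^-3 × 100.0/10.00 = 0.02783 mol
mass of C6H8O6 = 0.02783 × 176.12 = 4.901 g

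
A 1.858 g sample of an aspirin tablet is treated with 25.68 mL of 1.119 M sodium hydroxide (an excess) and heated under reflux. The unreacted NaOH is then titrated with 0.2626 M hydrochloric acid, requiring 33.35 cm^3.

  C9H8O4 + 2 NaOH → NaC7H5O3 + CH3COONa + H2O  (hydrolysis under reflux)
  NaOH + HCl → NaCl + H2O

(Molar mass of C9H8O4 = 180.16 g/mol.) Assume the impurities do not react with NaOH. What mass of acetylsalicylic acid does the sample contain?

1.800 g

n(NaOH) added = 0.02568 × 1.119 = 0.02874 mol
n(HCl) used in back-titration = 0.03335 × 0.2626 = 8.758 × 10^-3 mol
n(NaOH) left over = 8.758 × 10^-3 mol (1:1 ratio)
n(NaOH) consumed by analyte = 0.02874 − 8.758 × 10^-3 = 0.01998 mol
From the 1:2 ratio, n(C9H8O4) = 1/2 × 0.01998 = 9.989 × 10^-3 mol
mass of C9H8O4 = 9.989 × 10^-3 × 180.16 = 1.800 g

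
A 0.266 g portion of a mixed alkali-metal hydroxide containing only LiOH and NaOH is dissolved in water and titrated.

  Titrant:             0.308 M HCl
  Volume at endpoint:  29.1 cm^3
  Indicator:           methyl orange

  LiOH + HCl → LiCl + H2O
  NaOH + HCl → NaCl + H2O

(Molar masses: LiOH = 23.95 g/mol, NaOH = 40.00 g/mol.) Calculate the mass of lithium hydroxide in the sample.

0.138 g

n(HCl) = 0.0291 × 0.308 = 8.96 × 10^-3 mol
Let x = n(LiOH), y = n(NaOH).
Titrant: 1x + 1y = 8.96 × 10^-3;  mass: 23.95x + 40.00y = 0.266
Solving, x = 5.76 × 10^-3 mol, y = 3.20 × 10^-3 mol
mass of LiOH = 5.76 × 10^-3 × 23.95 = 0.138 g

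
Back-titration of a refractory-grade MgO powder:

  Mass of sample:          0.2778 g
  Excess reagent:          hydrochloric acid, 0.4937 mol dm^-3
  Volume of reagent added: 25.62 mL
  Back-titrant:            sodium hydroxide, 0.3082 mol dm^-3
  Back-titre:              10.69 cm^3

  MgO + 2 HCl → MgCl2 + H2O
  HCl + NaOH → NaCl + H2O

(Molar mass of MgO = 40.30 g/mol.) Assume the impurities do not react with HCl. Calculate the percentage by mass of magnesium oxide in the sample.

67.85 %

n(HCl) added = 0.02562 × 0.4937 = 0.01265 mol
n(NaOH) used in back-titration = 0.01069 × 0.3082 = 3.295 × 10^-3 mol
n(HCl) left over = 3.295 × 10^-3 mol (1:1 ratio)
n(HCl) consumed by analyte = 0.01265 − 3.295 × 10^-3 = 9.354 × 10^-3 mol
From the 1:2 ratio, n(MgO) = 1/2 × 9.354 × 10^-3 = 4.677 × 10^-3 mol
mass of MgO = 4.677 × 10^-3 × 40.30 = 0.1885 g
% MgO = 0.1885 / 0.2778 × 100 = 67.85 %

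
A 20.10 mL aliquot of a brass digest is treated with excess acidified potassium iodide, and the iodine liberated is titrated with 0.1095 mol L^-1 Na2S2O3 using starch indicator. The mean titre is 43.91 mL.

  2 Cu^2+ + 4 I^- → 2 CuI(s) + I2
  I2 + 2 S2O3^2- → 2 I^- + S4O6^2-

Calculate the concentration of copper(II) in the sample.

0.2392 mol/L

n(S2O3^2-) = 0.04391 × 0.1095 = 4.808 × 10^-3 mol
n(I2) = n(S2O3^2-)/2 = 2.404 × 10^-3 mol
From the 2:1 ratio, n(Cu2+) in the aliquot = 2/1 × 2.404 × 10^-3 = 4.808 × 10^-3 mol
[Cu2+] = 4.808 × 10^-3 / 0.02010 = 0.2392 mol/L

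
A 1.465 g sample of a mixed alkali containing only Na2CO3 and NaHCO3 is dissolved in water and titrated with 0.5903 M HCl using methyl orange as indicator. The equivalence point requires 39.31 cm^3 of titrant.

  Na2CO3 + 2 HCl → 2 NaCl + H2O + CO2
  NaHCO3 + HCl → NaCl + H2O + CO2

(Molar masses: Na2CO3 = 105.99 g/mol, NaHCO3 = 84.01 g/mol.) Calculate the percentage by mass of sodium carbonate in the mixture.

n(HCl) = 0.03931 × 0.5903 = 0.02320 mol
Let x = n(Na2CO3), y = n(NaHCO3).
Titrant: 2x + 1y = 0.02320;  mass: 105.99x + 84.01y = 1.465
Solving, x = 7.810 × 10^-3 mol, y = 7.586 × 10^-3 mol
mass of Na2CO3 = 7.810 × 10^-3 × 105.99 = 0.8277 g
% Na2CO3 = 0.8277 / 1.465 × 100 = 56.50 %

56.50 %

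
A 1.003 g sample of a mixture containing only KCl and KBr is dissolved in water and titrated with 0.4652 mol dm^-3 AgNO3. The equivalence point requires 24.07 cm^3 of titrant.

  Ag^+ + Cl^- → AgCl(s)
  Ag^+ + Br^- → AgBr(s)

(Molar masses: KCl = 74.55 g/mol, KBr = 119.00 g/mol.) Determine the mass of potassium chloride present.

0.5526 g

n(AgNO3) = 0.02407 × 0.4652 = 0.01120 mol
Let x = n(KCl), y = n(KBr).
Titrant: 1x + 1y = 0.01120;  mass: 74.55x + 119.00y = 1.003
Solving, x = 7.413 × 10^-3 mol, y = 3.785 × 10^-3 mol
mass of KCl = 7.413 × 10^-3 × 74.55 = 0.5526 g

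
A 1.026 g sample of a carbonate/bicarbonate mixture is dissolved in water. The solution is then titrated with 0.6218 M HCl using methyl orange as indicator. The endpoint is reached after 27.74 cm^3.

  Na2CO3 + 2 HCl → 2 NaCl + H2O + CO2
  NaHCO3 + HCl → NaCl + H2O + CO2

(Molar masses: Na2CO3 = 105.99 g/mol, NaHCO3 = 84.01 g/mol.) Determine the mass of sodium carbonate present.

0.7229 g

n(HCl) = 0.02774 × 0.6218 = 0.01725 mol
Let x = n(Na2CO3), y = n(NaHCO3).
Titrant: 2x + 1y = 0.01725;  mass: 105.99x + 84.01y = 1.026
Solving, x = 6.820 × 10^-3 mol, y = 3.608 × 10^-3 mol
mass of Na2CO3 = 6.820 × 10^-3 × 105.99 = 0.7229 g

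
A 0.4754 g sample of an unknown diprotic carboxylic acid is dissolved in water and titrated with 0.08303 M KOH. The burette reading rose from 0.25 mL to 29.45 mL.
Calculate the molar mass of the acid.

n(KOH) = 0.02920 L × 0.08303 mol/L = 2.424 × 10^-3 mol
From the 1:2 ratio, n(H2A) = 1/2 × 2.424 × 10^-3 = 1.212 × 10^-3 mol
M = m / n = 0.4754 g / 1.212 × 10^-3 mol = 392.2 g/mol

392.2 g/mol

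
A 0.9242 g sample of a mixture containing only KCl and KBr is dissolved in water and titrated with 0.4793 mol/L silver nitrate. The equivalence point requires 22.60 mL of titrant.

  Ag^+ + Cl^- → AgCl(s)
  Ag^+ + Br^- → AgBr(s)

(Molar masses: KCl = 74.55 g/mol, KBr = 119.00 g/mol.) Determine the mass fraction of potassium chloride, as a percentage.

66.21 %

n(AgNO3) = 0.02260 × 0.4793 = 0.01083 mol
Let x = n(KCl), y = n(KBr).
Titrant: 1x + 1y = 0.01083;  mass: 74.55x + 119.00y = 0.9242
Solving, x = 8.208 × 10^-3 mol, y = 2.625 × 10^-3 mol
mass of KCl = 8.208 × 10^-3 × 74.55 = 0.6119 g
% KCl = 0.6119 / 0.9242 × 100 = 66.21 %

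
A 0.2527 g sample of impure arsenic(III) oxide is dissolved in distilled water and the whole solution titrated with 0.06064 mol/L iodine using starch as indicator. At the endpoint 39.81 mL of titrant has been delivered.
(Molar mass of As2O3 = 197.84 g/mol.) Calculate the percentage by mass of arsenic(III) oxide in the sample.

94.50 %

As2O3 + 2 I2 + 2 H2O → As2O5 + 4 HI
n(I2) = 0.03981 L × 0.06064 mol/L = 2.414 × 10^-3 mol
From the 1:2 ratio, n(As2O3) = 1/2 × 2.414 × 10^-3 = 1.207 × 10^-3 mol
mass of As2O3 = 1.207 × 10^-3 × 197.84 g/mol = 0.2388 g
% As2O3 = 0.2388 / 0.2527 × 100 = 94.50 %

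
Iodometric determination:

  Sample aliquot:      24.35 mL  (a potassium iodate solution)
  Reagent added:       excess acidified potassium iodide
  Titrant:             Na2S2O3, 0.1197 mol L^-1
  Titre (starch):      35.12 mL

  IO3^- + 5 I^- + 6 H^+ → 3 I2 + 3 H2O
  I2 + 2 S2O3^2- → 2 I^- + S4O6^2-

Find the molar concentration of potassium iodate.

0.02877 mol/L

n(S2O3^2-) = 0.03512 × 0.1197 = 4.204 × 10^-3 mol
n(I2) = n(S2O3^2-)/2 = 2.102 × 10^-3 mol
From the 1:3 ratio, n(IO3^-) in the aliquot = 1/3 × 2.102 × 10^-3 = 7.006 × 10^-4 mol
[IO3^-] = 7.006 × 10^-4 / 0.02435 = 0.02877 mol/L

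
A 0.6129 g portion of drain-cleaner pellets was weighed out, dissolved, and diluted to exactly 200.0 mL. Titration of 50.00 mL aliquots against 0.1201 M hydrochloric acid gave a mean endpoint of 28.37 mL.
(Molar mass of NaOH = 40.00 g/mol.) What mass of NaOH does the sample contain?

NaOH + HCl → NaCl + H2O
n(HCl) per titration = 0.02837 × 0.1201 = 3.407 × 10^-3 mol
n(NaOH) in each aliquot = 3.407 × 10^-3 mol (1:1 ratio)
n(NaOH) in the whole flask = 3.407 × 10^-3 × 200.0/50.00 = 0.01363 mol
mass of NaOH = 0.01363 × 40.00 = 0.5452 g

0.5452 g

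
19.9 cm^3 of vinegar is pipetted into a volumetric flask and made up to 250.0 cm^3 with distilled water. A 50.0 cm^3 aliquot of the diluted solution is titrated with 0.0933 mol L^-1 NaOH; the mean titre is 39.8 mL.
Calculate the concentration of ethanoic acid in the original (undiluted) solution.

CH3COOH + NaOH → CH3COONa + H2O
n(NaOH) = 0.0398 × 0.0933 = 3.71 × 10^-3 mol
n(CH3COOH) in the aliquot = 3.71 × 10^-3 mol (1:1 ratio)
[CH3COOH]_dilute = 3.71 × 10^-3 / 0.0500 = 0.0743 mol/L
Dilution factor = 250.0 / 19.9 = 12.56
[CH3COOH]_stock = 0.0743 × 12.56 = 0.933 mol/L

0.933 mol/L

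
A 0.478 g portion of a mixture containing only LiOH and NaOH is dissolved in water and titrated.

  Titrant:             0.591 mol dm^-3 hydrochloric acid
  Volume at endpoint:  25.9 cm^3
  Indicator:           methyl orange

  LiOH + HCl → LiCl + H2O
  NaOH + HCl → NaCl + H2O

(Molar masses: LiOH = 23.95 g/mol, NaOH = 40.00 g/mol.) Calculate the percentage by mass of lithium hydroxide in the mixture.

n(HCl) = 0.0259 × 0.591 = 0.0153 mol
Let x = n(LiOH), y = n(NaOH).
Titrant: 1x + 1y = 0.0153;  mass: 23.95x + 40.00y = 0.478
Solving, x = 8.37 × 10^-3 mol, y = 6.94 × 10^-3 mol
mass of LiOH = 8.37 × 10^-3 × 23.95 = 0.200 g
% LiOH = 0.200 / 0.478 × 100 = 41.9 %

41.9 %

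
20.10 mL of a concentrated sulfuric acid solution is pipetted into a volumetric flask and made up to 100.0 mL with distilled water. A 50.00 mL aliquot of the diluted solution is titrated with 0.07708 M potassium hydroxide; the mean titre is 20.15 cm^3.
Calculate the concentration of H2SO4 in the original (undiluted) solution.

0.07727 M

H2SO4 + 2 KOH → K2SO4 + 2 H2O
n(KOH) = 0.02015 × 0.07708 = 1.553 × 10^-3 mol
From the 1:2 ratio, n(H2SO4) in the aliquot = 1/2 × 1.553 × 10^-3 = 7.766 × 10^-4 mol
[H2SO4]_dilute = 7.766 × 10^-4 / 0.05000 = 0.01553 mol/L
Dilution factor = 100.0 / 20.10 = 4.975
[H2SO4]_stock = 0.01553 × 4.975 = 0.07727 mol/L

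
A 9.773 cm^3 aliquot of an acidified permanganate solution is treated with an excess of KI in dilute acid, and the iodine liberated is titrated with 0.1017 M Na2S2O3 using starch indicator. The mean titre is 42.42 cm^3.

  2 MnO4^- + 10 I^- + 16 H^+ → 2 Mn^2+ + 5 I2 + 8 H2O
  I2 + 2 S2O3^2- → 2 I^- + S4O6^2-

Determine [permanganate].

n(S2O3^2-) = 0.04242 × 0.1017 = 4.314 × 10^-3 mol
n(I2) = n(S2O3^2-)/2 = 2.157 × 10^-3 mol
From the 2:5 ratio, n(MnO4^-) in the aliquot = 2/5 × 2.157 × 10^-3 = 8.628 × 10^-4 mol
[MnO4^-] = 8.628 × 10^-4 / 0.009773 = 0.08829 mol/L

0.08829 M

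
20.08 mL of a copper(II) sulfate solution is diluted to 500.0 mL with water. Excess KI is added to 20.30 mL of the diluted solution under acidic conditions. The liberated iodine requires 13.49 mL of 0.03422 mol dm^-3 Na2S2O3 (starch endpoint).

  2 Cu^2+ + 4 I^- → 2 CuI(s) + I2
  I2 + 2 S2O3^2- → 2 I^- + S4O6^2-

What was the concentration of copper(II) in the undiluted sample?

0.5662 mol/L

n(S2O3^2-) = 0.01349 × 0.03422 = 4.616 × 10^-4 mol
n(I2) = n(S2O3^2-)/2 = 2.308 × 10^-4 mol
From the 2:1 ratio, n(Cu2+) in the aliquot = 2/1 × 2.308 × 10^-4 = 4.616 × 10^-4 mol
[Cu2+]_dilute = 4.616 × 10^-4 / 0.02030 = 0.02274 mol/L
[Cu2+]_original = 0.02274 × 500.0/20.08 = 0.5662 mol/L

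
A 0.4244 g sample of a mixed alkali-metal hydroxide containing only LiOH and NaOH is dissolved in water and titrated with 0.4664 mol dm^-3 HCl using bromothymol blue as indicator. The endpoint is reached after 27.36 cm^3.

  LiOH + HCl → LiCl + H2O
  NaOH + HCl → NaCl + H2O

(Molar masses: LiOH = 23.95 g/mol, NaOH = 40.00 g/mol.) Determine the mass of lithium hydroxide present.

0.1284 g

n(HCl) = 0.02736 × 0.4664 = 0.01276 mol
Let x = n(LiOH), y = n(NaOH).
Titrant: 1x + 1y = 0.01276;  mass: 23.95x + 40.00y = 0.4244
Solving, x = 5.360 × 10^-3 mol, y = 7.401 × 10^-3 mol
mass of LiOH = 5.360 × 10^-3 × 23.95 = 0.1284 g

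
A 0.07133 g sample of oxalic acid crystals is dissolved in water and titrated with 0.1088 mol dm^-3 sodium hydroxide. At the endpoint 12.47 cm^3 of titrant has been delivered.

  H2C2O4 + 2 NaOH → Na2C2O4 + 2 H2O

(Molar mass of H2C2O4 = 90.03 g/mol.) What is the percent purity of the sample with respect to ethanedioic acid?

n(NaOH) = 0.01247 L × 0.1088 mol/L = 1.357 × 10^-3 mol
From the 1:2 ratio, n(H2C2O4) = 1/2 × 1.357 × 10^-3 = 6.784 × 10^-4 mol
mass of H2C2O4 = 6.784 × 10^-4 × 90.03 g/mol = 0.06107 g
% H2C2O4 = 0.06107 / 0.07133 × 100 = 85.62 %

85.62 %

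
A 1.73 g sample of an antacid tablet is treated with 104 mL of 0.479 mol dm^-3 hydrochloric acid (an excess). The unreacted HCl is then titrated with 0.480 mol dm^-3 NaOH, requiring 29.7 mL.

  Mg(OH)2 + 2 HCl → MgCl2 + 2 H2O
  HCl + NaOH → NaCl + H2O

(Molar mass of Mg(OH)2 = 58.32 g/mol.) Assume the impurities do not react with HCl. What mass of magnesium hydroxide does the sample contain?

1.04 g

n(HCl) added = 0.104 × 0.479 = 0.0498 mol
n(NaOH) used in back-titration = 0.0297 × 0.480 = 0.0143 mol
n(HCl) left over = 0.0143 mol (1:1 ratio)
n(HCl) consumed by analyte = 0.0498 − 0.0143 = 0.0356 mol
From the 1:2 ratio, n(Mg(OH)2) = 1/2 × 0.0356 = 0.0178 mol
mass of Mg(OH)2 = 0.0178 × 58.32 = 1.04 g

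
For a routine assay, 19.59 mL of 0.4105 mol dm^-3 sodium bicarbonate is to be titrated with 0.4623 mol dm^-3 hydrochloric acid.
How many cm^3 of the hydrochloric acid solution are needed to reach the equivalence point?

NaHCO3 + HCl → NaCl + H2O + CO2
n(NaHCO3) = 0.01959 L × 0.4105 mol/L = 8.042 × 10^-3 mol
n(HCl) = 8.042 × 10^-3 mol (1:1 stoichiometry)
V(HCl) = 8.042 × 10^-3 mol / 0.4623 mol/L = 0.01739 L = 17.39 mL

17.39 mL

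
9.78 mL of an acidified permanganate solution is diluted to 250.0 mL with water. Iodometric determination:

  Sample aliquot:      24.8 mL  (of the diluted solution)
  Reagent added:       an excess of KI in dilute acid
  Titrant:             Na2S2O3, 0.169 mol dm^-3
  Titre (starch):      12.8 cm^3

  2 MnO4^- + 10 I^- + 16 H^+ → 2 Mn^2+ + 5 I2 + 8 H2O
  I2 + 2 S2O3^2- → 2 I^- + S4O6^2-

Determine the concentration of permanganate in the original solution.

0.446 mol/L

n(S2O3^2-) = 0.0128 × 0.169 = 2.16 × 10^-3 mol
n(I2) = n(S2O3^2-)/2 = 1.08 × 10^-3 mol
From the 2:5 ratio, n(MnO4^-) in the aliquot = 2/5 × 1.08 × 10^-3 = 4.33 × 10^-4 mol
[MnO4^-]_dilute = 4.33 × 10^-4 / 0.0248 = 0.0174 mol/L
[MnO4^-]_original = 0.0174 × 250.0/9.78 = 0.446 mol/L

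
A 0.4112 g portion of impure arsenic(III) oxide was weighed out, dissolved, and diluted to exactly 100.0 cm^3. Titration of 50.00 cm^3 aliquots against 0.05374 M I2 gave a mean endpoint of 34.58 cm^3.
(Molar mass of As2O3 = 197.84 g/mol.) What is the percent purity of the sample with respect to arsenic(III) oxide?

89.41 %

As2O3 + 2 I2 + 2 H2O → As2O5 + 4 HI
n(I2) per titration = 0.03458 × 0.05374 = 1.858 × 10^-3 mol
From the 1:2 ratio, n(As2O3) in each aliquot = 1/2 × 1.858 × 10^-3 = 9.292 × 10^-4 mol
n(As2O3) in the whole flask = 9.292 × 10^-4 × 100.0/50.00 = 1.858 × 10^-3 mol
mass of As2O3 = 1.858 × 10^-3 × 197.84 = 0.3677 g
% As2O3 = 0.3677 / 0.4112 × 100 = 89.41 %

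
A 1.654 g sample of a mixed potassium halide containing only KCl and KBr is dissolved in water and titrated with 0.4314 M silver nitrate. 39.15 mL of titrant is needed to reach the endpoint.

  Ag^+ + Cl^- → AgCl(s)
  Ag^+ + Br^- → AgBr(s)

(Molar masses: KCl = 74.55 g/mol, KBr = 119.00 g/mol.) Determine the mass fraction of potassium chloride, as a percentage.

n(AgNO3) = 0.03915 × 0.4314 = 0.01689 mol
Let x = n(KCl), y = n(KBr).
Titrant: 1x + 1y = 0.01689;  mass: 74.55x + 119.00y = 1.654
Solving, x = 8.005 × 10^-3 mol, y = 8.884 × 10^-3 mol
mass of KCl = 8.005 × 10^-3 × 74.55 = 0.5968 g
% KCl = 0.5968 / 1.654 × 100 = 36.08 %

36.08 %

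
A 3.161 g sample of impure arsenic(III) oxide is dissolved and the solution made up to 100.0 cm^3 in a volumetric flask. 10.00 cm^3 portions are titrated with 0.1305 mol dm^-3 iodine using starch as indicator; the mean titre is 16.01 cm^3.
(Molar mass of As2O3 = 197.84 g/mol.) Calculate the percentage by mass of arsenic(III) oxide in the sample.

65.38 %

As2O3 + 2 I2 + 2 H2O → As2O5 + 4 HI
n(I2) per titration = 0.01601 × 0.1305 = 2.089 × 10^-3 mol
From the 1:2 ratio, n(As2O3) in each aliquot = 1/2 × 2.089 × 10^-3 = 1.045 × 10^-3 mol
n(As2O3) in the whole flask = 1.045 × 10^-3 × 100.0/10.00 = 0.01045 mol
mass of As2O3 = 0.01045 × 197.84 = 2.067 g
% As2O3 = 2.067 / 3.161 × 100 = 65.38 %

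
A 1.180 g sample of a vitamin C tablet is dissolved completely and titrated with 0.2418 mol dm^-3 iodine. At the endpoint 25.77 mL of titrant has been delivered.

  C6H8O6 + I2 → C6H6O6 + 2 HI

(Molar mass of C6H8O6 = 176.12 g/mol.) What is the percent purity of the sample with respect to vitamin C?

93.00 %

n(I2) = 0.02577 L × 0.2418 mol/L = 6.231 × 10^-3 mol
n(C6H8O6) = 6.231 × 10^-3 mol (1:1 ratio)
mass of C6H8O6 = 6.231 × 10^-3 × 176.12 g/mol = 1.097 g
% C6H8O6 = 1.097 / 1.180 × 100 = 93.00 %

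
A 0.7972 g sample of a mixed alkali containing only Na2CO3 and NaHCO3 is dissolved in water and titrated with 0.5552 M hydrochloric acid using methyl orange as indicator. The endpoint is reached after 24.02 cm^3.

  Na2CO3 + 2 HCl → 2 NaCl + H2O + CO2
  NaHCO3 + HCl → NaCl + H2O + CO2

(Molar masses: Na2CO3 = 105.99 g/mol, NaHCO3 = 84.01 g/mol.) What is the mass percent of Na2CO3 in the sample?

n(HCl) = 0.02402 × 0.5552 = 0.01334 mol
Let x = n(Na2CO3), y = n(NaHCO3).
Titrant: 2x + 1y = 0.01334;  mass: 105.99x + 84.01y = 0.7972
Solving, x = 5.210 × 10^-3 mol, y = 2.917 × 10^-3 mol
mass of Na2CO3 = 5.210 × 10^-3 × 105.99 = 0.5522 g
% Na2CO3 = 0.5522 / 0.7972 × 100 = 69.26 %

69.26 %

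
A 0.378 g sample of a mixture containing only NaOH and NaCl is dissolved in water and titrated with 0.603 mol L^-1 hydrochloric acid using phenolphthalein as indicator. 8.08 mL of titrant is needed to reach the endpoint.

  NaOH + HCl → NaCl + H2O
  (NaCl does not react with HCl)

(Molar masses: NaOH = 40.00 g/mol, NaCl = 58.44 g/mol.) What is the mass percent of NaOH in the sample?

51.6 %

n(HCl) = 0.00808 × 0.603 = 4.87 × 10^-3 mol
Let x = n(NaOH), y = n(NaCl).
Titrant: 1x = 4.87 × 10^-3;  mass: 40.00x + 58.44y = 0.378
Solving, x = 4.87 × 10^-3 mol, y = 3.13 × 10^-3 mol
mass of NaOH = 4.87 × 10^-3 × 40.00 = 0.195 g
% NaOH = 0.195 / 0.378 × 100 = 51.6 %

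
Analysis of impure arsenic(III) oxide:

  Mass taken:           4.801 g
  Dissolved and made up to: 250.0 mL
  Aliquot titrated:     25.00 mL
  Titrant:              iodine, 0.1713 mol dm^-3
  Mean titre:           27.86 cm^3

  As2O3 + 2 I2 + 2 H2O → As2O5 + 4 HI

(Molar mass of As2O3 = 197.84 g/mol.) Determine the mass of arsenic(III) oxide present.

4.721 g

n(I2) per titration = 0.02786 × 0.1713 = 4.772 × 10^-3 mol
From the 1:2 ratio, n(As2O3) in each aliquot = 1/2 × 4.772 × 10^-3 = 2.386 × 10^-3 mol
n(As2O3) in the whole flask = 2.386 × 10^-3 × 250.0/25.00 = 0.02386 mol
mass of As2O3 = 0.02386 × 197.84 = 4.721 g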